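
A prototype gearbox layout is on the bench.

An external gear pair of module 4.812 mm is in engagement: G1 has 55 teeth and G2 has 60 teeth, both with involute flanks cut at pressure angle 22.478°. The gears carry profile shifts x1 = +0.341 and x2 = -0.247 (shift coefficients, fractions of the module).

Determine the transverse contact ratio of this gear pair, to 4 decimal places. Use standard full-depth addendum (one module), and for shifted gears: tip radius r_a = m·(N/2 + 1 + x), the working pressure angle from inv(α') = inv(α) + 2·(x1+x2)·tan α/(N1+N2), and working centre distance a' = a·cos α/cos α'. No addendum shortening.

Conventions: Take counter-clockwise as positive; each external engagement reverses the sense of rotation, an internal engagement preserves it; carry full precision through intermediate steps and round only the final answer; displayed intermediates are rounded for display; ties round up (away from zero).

single-mesh involute tooth geometry (55T engaging 60T at module 4.812)
base radii: r_b1 = 122.276414, r_b2 = 133.392452
tip radii: r_a1 = 138.782892, r_a2 = 147.983436
inv(α') = inv(22.478°) + 2·(+0.341-0.247)·tan α/(55+60) = 0.02212509  ⇒  α' = 22.70189°
a' = a·cos α / cos α' = 276.6900·cos 22.478°/cos 22.70189° = 277.140199
action lengths: √(r_a1²−r_b1²) = 65.644266, √(r_a2²−r_b2²) = 64.074575
base pitch p_b = π·m·cos α = 13.968825
CR = (65.644266 + 64.074575 − 277.140199·sin 22.70189°)/13.968825 = 1.629367
contact ratio ≈ 1.6294

1.6294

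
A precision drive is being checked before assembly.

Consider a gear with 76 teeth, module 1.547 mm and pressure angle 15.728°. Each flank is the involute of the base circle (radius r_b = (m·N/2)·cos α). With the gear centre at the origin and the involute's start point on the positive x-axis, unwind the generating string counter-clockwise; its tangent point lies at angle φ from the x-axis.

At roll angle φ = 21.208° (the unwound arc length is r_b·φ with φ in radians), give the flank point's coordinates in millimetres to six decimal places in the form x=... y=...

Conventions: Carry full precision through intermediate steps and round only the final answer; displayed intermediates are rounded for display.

x=60.329621 y=0.943516

topology: single-mesh involute geometry — m = 1.547, N = 76
pitch radius r_p = m·N/2 = 1.547·76/2 = 58.786000
base radius r_b = r_p·cos α = 58.786000·cos 15.728° = 56.585016
roll angle φ = 21.208° = 0.37014943 rad
x = r_b·(cos φ + φ·sin φ) = 60.329621
y = r_b·(sin φ − φ·cos φ) = 0.943516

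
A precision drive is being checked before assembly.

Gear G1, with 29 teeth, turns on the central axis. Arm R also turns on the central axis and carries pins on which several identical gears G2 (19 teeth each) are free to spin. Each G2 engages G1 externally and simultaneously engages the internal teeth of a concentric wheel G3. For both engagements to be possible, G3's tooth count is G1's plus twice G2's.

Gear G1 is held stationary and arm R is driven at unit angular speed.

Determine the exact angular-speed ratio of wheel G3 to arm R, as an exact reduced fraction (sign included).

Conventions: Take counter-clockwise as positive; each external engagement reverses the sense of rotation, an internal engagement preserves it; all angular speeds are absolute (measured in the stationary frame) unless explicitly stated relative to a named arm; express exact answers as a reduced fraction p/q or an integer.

96/67

class = planetary set [G3 = 29+2·19 = 67; Willis about the carrier]
ring teeth: 29 + 2·19 = 67
29(ω_sun−ω_arm) = −67(ω_ring−ω_arm),  ω_sun = 0, ω_arm = 1
ω_ring = 1 − (29/67)(0−1) = 96/67
ω_out/ω_in = 96/67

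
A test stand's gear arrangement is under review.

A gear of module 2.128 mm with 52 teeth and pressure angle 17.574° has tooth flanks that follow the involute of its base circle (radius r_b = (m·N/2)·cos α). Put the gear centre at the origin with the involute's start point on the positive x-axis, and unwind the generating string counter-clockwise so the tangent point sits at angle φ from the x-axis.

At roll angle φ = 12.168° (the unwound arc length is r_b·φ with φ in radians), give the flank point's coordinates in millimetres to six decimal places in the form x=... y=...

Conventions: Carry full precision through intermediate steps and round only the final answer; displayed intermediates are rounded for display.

x=53.921803 y=0.167647

recognized (one wheel, involute flank): single-mesh tooth geometry, m = 2.128, N = 52
pitch radius r_p = m·N/2 = 2.128·52/2 = 55.328000
base radius r_b = r_p·cos α = 55.328000·cos 17.574° = 52.745719
roll angle φ = 12.168° = 0.21237166 rad
x = r_b·(cos φ + φ·sin φ) = 53.921803
y = r_b·(sin φ − φ·cos φ) = 0.167647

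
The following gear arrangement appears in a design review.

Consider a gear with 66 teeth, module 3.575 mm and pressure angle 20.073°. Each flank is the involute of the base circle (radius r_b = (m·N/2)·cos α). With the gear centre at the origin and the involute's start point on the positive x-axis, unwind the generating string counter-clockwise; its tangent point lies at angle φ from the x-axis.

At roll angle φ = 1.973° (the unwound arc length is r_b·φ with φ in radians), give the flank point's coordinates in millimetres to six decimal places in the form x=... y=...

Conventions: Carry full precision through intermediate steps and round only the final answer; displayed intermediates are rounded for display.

x=110.874416 y=0.001508

single-mesh involute tooth geometry (66T wheel at module 3.575)
pitch radius r_p = m·N/2 = 3.575·66/2 = 117.975000
base radius r_b = r_p·cos α = 117.975000·cos 20.073° = 110.808738
roll angle φ = 1.973° = 0.03443535 rad
x = r_b·(cos φ + φ·sin φ) = 110.874416
y = r_b·(sin φ − φ·cos φ) = 0.001508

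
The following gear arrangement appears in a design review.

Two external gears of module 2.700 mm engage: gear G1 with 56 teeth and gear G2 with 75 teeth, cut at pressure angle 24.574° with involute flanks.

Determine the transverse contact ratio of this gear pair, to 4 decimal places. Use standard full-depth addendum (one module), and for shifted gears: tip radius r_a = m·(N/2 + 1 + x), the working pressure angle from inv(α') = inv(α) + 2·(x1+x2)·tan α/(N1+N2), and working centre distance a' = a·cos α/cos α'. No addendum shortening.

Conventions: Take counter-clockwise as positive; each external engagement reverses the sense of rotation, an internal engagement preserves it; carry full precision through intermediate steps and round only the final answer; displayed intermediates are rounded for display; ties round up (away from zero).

1.5767

topology: single-mesh involute geometry — m = 2.700, 56T/75T pair
base radii: r_b1 = 68.752524, r_b2 = 92.079273
tip radii: r_a1 = 78.300000, r_a2 = 103.950000
no profile shift: α' = α, a' = a
action lengths: √(r_a1²−r_b1²) = 37.469727, √(r_a2²−r_b2²) = 48.239092
base pitch p_b = π·m·cos α = 7.714015
CR = (37.469727 + 48.239092 − 176.850000·sin 24.57400°)/7.714015 = 1.576680
contact ratio ≈ 1.5767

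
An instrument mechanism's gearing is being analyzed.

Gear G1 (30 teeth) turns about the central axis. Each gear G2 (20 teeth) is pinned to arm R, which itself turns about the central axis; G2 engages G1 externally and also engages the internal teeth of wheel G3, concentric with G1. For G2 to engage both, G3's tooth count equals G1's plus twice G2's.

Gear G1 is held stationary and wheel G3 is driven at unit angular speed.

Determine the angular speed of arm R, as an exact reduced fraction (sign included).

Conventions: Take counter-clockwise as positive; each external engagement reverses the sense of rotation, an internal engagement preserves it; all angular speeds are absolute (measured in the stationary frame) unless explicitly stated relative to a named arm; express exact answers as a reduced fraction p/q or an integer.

planetary set (30T centre, 20T on arm, 70T internal) — Willis relation
ring teeth: 30 + 2·20 = 70
30(ω_sun−ω_arm) = −70(ω_ring−ω_arm),  ω_sun = 0, ω_ring = 1
30(0−ω_arm) = −70(1−ω_arm)  ⇒  100·ω_arm = 70  ⇒  ω_arm = 7/10
exact speed ratio = 7/10

7/10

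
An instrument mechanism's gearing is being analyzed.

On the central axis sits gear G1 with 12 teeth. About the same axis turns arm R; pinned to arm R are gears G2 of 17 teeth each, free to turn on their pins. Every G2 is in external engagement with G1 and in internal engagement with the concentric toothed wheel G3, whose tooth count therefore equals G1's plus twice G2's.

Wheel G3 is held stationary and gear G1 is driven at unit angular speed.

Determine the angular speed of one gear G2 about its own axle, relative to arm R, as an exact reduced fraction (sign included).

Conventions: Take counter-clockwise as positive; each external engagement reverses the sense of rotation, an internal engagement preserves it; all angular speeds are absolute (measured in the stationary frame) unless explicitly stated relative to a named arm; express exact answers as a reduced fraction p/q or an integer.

-276/493

planetary set (12T centre, 17T on arm, 46T internal) — Willis relation
ring teeth: 12 + 2·17 = 46
12(ω_sun−ω_arm) = −46(ω_ring−ω_arm),  ω_ring = 0, ω_sun = 1
12(1−ω_arm) = −46(0−ω_arm)  ⇒  58·ω_arm = 12  ⇒  ω_arm = 6/29
sun–planet mesh: 12·(1−6/29) = −17·(ω_p−ω_arm)  ⇒  ω_p−ω_arm = -276/493
exact speed ratio = -276/493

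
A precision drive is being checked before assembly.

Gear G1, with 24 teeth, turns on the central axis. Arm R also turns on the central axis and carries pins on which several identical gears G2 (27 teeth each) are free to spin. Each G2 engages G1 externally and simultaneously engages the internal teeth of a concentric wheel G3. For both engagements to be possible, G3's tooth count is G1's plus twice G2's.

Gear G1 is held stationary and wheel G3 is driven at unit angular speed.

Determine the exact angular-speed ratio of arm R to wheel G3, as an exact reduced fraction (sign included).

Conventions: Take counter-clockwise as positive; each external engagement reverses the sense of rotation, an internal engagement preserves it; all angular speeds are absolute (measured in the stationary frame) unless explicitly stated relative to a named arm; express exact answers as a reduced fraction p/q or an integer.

13/17

planetary set (24T centre, 27T on arm, 78T internal) — Willis relation
ring teeth: 24 + 2·27 = 78
24(ω_sun−ω_arm) = −78(ω_ring−ω_arm),  ω_sun = 0, ω_ring = 1
24(0−ω_arm) = −78(1−ω_arm)  ⇒  102·ω_arm = 78  ⇒  ω_arm = 13/17
ω_out/ω_in = 13/17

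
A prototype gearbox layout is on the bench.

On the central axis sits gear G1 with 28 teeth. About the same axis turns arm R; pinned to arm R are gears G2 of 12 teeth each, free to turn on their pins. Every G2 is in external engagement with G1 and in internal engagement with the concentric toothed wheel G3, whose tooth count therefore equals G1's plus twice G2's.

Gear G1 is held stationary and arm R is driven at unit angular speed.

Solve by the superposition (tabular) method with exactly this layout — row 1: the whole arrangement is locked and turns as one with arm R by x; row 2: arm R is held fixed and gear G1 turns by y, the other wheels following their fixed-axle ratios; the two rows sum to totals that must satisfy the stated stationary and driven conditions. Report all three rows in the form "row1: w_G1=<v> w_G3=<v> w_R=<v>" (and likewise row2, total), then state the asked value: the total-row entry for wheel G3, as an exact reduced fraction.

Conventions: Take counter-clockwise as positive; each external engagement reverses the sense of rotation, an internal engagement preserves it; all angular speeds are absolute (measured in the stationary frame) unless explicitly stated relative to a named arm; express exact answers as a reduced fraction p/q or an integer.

class = planetary set [G3 = 28+2·12 = 52; Willis about the carrier]
superposition row 1 [locked train]: every member turns x
row 2 — arm fixed, fixed-axis ratios: sun y, ring −(28/52)·y, arm 0
boundary: total ω_sun = x + y = 0 and total ω_arm = x = 1  ⇒  y = -1, x = 1
row 2 ring = −(28/52)·(-1) = 7/13
totals (row 1 + row 2): sun 1 + (-1) = 0, ring 1 + 7/13 = 20/13, arm 1 + 0 = 1
asked cell (total, ring) = 20/13

row1: w_G1=1 w_G3=1 w_R=1
row2: w_G1=-1 w_G3=7/13 w_R=0
total: w_G1=0 w_G3=20/13 w_R=1
asked value: 20/13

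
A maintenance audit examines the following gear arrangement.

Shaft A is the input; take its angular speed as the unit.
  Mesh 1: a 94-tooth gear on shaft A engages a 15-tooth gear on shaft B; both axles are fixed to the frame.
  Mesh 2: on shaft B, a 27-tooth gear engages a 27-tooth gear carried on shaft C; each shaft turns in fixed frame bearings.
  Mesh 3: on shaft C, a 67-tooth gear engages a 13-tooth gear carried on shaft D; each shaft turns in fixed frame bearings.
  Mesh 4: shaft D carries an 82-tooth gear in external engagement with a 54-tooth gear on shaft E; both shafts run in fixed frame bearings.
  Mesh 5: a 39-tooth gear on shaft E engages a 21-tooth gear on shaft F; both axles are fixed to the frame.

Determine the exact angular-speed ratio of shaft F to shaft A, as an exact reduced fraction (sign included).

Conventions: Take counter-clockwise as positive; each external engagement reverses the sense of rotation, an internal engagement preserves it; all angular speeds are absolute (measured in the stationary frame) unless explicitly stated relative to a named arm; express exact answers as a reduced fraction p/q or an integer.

-258218/2835

class = fixed-axis compound train [5 meshes; 5 ratios multiply, 5 sense flips]
mesh 1 [94T→15T]: running ratio 94/15, sense −
mesh 2 [27T→27T]: running ratio 94/15, sense +
mesh 3 [67T→13T]: running ratio 6298/195, sense −
mesh 4 [82T→54T]: running ratio 258218/5265, sense +
mesh 5 [39T→21T]: running ratio 258218/2835, sense −
ω_out/ω_in = -258218/2835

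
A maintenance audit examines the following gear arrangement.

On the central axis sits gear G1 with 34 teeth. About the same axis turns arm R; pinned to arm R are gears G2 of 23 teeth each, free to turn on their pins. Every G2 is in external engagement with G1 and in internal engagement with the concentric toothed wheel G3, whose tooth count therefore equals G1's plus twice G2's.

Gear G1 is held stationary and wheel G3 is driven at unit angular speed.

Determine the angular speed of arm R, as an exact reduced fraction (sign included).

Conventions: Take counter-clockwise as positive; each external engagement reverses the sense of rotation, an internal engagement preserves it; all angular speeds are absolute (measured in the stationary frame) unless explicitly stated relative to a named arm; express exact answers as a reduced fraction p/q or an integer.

planetary set (34T centre, 23T on arm, 80T internal) — Willis relation
ring teeth: 34 + 2·23 = 80
34(ω_sun−ω_arm) = −80(ω_ring−ω_arm),  ω_sun = 0, ω_ring = 1
34(0−ω_arm) = −80(1−ω_arm)  ⇒  114·ω_arm = 80  ⇒  ω_arm = 40/57
exact speed ratio = 40/57

40/57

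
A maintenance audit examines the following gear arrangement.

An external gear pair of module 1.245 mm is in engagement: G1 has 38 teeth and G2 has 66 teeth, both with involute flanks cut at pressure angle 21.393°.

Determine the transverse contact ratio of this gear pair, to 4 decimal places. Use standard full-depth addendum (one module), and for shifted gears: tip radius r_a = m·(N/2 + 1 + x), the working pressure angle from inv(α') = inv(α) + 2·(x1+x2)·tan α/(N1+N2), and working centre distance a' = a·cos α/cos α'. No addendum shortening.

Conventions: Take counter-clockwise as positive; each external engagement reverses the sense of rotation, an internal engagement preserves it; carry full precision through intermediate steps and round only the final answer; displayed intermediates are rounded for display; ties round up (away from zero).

1.6813

single-mesh involute tooth geometry (38T engaging 66T at module 1.245)
base radii: r_b1 = 22.025180, r_b2 = 38.254259
tip radii: r_a1 = 24.900000, r_a2 = 42.330000
no profile shift: α' = α, a' = a
action lengths: √(r_a1²−r_b1²) = 11.614709, √(r_a2²−r_b2²) = 18.122929
base pitch p_b = π·m·cos α = 3.641797
CR = (11.614709 + 18.122929 − 64.740000·sin 21.39300°)/3.641797 = 1.681280
contact ratio ≈ 1.6813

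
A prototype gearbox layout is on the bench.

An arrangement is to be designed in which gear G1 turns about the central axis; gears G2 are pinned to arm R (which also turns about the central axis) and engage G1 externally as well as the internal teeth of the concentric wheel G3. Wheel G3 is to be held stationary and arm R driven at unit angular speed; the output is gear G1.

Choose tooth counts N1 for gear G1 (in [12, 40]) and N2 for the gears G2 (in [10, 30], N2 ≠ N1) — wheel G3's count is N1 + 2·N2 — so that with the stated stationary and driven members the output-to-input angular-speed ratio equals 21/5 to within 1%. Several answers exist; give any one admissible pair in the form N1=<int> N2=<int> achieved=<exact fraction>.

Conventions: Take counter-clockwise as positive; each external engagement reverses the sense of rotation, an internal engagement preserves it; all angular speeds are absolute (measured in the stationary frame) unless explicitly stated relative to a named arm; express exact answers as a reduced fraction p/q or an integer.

class = planetary set [ratio 21/5 wanted; Willis about the carrier]
Willis with ω_ring = 0: ω_sun/ω_arm = (N1+N3)/N1; set equal to 21/5  ⇒  N3/N1 = 21/5 − 1 = 16/5
N3 = N1 + 2·N2  ⇒  N2/N1 = (N3/N1 − 1)/2 = (16/5 − 1)/2 = 11/10
smallest multiple with N1 ≥ 12 and N2 ≥ 10: k = 2  ⇒  N1 = 2·10 = 20, N2 = 2·11 = 22 (N1 ≤ 40, N2 ≤ 30, N2 ≠ N1 ✓), N3 = 20 + 2·22 = 64
check: (N1+N3)/N1 with N1 = 20, N3 = 64 gives 21/5; |achieved − target| = 0 ≤ 21/500 ✓

N1=20 N2=22 achieved=21/5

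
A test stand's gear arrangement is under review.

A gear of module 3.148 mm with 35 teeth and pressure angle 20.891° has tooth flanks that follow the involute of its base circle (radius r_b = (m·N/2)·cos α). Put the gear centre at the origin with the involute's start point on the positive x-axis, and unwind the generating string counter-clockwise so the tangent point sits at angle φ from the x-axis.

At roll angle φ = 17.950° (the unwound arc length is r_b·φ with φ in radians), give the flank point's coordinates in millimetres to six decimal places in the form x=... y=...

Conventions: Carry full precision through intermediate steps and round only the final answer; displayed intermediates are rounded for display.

recognized (one wheel, involute flank): single-mesh tooth geometry, m = 3.148, N = 35
pitch radius r_p = m·N/2 = 3.148·35/2 = 55.090000
base radius r_b = r_p·cos α = 55.090000·cos 20.891° = 51.468411
roll angle φ = 17.950° = 0.31328660 rad
x = r_b·(cos φ + φ·sin φ) = 53.932546
y = r_b·(sin φ − φ·cos φ) = 0.522368

x=53.932546 y=0.522368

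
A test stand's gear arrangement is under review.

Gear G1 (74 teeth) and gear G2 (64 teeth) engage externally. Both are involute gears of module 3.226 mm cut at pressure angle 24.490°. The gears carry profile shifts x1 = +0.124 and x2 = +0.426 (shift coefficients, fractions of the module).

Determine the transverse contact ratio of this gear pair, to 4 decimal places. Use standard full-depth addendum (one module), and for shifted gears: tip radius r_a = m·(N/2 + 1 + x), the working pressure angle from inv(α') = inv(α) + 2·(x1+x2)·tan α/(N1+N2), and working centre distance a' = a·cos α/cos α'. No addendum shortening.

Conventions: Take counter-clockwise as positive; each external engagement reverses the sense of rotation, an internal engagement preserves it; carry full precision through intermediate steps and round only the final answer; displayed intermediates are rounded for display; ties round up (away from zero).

1.5414

recognized (one external pair, fixed centres): single-mesh tooth geometry, m = 3.226, N1 = 74, N2 = 64
base radii: r_b1 = 108.623435, r_b2 = 93.944592
tip radii: r_a1 = 122.988024, r_a2 = 107.832276
inv(α') = inv(24.490°) + 2·(+0.124+0.426)·tan α/(74+64) = 0.03171528  ⇒  α' = 25.44919°
a' = a·cos α / cos α' = 222.5940·cos 24.490°/cos 25.44919° = 224.336096
action lengths: √(r_a1²−r_b1²) = 57.680183, √(r_a2²−r_b2²) = 52.935936
base pitch p_b = π·m·cos α = 9.222989
CR = (57.680183 + 52.935936 − 224.336096·sin 25.44919°)/9.222989 = 1.541425
contact ratio ≈ 1.5414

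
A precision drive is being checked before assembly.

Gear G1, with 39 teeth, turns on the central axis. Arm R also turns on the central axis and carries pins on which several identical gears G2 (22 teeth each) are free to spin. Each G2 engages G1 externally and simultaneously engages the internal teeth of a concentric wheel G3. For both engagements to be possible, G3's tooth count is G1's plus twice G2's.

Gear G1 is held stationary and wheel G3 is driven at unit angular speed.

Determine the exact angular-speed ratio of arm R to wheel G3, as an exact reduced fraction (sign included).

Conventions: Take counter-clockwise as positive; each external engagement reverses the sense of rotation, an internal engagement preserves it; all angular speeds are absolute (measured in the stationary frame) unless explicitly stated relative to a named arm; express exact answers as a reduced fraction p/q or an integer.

class = planetary set [G3 = 39+2·22 = 83; Willis about the carrier]
ring teeth: 39 + 2·22 = 83
39(ω_sun−ω_arm) = −83(ω_ring−ω_arm),  ω_sun = 0, ω_ring = 1
39(0−ω_arm) = −83(1−ω_arm)  ⇒  122·ω_arm = 83  ⇒  ω_arm = 83/122
ω_out/ω_in = 83/122

83/122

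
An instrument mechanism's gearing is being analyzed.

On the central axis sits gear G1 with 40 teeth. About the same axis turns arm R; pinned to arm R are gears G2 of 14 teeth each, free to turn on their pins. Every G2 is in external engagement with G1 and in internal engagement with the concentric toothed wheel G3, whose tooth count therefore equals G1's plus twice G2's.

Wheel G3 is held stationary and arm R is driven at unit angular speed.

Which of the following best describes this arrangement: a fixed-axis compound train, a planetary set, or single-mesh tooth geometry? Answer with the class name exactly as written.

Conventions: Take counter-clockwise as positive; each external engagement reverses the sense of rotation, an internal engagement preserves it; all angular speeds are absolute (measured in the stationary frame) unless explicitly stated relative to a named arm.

planetary set

class = planetary set [G3 = 40+2·14 = 68; Willis about the carrier]
classification: planetary set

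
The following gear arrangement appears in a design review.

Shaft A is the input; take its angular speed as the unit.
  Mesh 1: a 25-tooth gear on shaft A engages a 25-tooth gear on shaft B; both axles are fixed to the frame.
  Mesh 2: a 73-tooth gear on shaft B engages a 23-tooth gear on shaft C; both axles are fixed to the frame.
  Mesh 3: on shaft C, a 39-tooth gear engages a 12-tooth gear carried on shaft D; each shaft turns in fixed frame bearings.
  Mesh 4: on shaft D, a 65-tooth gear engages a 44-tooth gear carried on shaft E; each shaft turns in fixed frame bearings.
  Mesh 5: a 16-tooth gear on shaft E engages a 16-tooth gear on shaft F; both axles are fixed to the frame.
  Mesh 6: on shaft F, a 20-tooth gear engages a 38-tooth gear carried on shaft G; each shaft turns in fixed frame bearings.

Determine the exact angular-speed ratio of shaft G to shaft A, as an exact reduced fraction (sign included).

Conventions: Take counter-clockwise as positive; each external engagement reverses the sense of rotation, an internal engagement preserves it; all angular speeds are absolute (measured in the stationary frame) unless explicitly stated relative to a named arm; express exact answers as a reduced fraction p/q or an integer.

308425/38456

class = fixed-axis compound train [6 meshes; 6 ratios multiply, 6 sense flips]
mesh 1 [25T→25T]: running ratio 1, sense −
mesh 2 [73T→23T]: running ratio 73/23, sense +
mesh 3 [39T→12T]: running ratio 949/92, sense −
mesh 4 [65T→44T]: running ratio 61685/4048, sense +
mesh 5 [16T→16T]: running ratio 61685/4048, sense −
mesh 6 [20T→38T]: running ratio 308425/38456, sense +
ω_out/ω_in = 308425/38456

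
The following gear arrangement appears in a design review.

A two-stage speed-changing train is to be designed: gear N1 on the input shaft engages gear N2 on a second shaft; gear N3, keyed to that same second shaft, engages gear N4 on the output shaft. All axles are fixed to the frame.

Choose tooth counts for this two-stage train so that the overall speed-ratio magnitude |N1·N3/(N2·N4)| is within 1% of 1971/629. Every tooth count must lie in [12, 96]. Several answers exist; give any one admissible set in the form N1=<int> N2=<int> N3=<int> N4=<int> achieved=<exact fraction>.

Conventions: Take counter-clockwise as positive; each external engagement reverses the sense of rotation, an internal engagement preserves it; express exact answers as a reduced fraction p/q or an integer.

N1=27 N2=17 N3=73 N4=37 achieved=1971/629

2-stage fixed-axis compound train for ratio 1971/629
target = 1971/629 in lowest terms: an exact hit needs N1·N3 = k·1971 and N2·N4 = k·629 for one integer k, every count in [12, 96]; additionally prefer no 1:1 stage (N1 ≠ N2, N3 ≠ N4)
k = 1: N1·N3 = 1971 = 27·73, N2·N4 = 629 = 17·37
achieved = 27·73/(17·37) = 1971/629; |achieved − target| = 0 ≤ 1971/62900 ✓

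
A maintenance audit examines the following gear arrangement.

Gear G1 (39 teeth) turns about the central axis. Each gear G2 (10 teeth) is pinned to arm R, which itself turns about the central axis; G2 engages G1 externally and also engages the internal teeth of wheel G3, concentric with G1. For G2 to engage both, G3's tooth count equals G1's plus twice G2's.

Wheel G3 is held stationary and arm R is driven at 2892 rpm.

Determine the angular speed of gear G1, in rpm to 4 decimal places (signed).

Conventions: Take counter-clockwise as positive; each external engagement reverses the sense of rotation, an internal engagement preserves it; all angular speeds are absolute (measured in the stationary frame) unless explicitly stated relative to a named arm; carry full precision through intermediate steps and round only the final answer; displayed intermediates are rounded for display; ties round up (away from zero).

recognized (axles ride arm R): planetary set, 39/10/59 teeth
normalise by the input: solve with ω_arm = 1, then scale by 2892 rpm
ring teeth: 39 + 2·10 = 59
39(ω_sun−ω_arm) = −59(ω_ring−ω_arm),  ω_ring = 0, ω_arm = 1
ω_sun = 1 − (59/39)(0−1) = 98/39
scale: ω_sun = 98/39 × 2892 rpm = +7267.0769 rpm

+7267.0769 rpm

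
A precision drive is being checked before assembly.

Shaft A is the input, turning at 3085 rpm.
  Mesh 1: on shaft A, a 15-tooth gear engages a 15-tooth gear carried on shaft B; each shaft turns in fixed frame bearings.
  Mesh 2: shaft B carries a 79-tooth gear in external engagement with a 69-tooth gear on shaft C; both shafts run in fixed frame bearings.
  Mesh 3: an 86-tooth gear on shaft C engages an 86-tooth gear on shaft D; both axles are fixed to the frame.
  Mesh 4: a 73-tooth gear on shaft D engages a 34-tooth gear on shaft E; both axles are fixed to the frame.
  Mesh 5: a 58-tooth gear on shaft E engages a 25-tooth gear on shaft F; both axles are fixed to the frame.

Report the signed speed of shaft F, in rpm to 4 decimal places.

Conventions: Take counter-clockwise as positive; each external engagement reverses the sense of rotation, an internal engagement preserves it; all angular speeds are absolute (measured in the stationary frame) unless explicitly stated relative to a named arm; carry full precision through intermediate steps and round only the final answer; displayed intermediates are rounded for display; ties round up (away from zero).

topology: fixed-axis compound train — 5 meshes, A→F
mesh 1 [15T→15T]: ω = 3085.0000×15/15 = 3085.0000 rpm, sense flips to −
mesh 2 [79T→69T]: ω = 3085.0000×79/69 = 3532.1014 rpm, sense flips to +
mesh 3 [86T→86T]: ω = 3532.1014×86/86 = 3532.1014 rpm, sense flips to −
mesh 4 [73T→34T]: ω = 3532.1014×73/34 = 7583.6296 rpm, sense flips to +
mesh 5 [58T→25T]: ω = 7583.6296×58/25 = 17594.0206 rpm, sense flips to −
signed output speed = -17594.0206 rpm

-17594.0206 rpm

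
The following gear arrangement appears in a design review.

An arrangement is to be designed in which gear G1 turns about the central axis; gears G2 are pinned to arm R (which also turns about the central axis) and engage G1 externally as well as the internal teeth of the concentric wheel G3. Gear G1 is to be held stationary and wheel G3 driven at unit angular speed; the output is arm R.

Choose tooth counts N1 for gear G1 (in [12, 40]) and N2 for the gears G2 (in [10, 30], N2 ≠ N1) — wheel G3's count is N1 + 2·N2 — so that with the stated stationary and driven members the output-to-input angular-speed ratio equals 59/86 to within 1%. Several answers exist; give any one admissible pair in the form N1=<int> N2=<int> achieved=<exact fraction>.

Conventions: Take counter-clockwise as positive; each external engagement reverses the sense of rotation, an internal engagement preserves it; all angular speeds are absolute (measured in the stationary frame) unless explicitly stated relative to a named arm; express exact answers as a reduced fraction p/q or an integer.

class = planetary set [ratio 59/86 wanted; Willis about the carrier]
Willis with ω_sun = 0: ω_arm/ω_ring = N3/(N1+N3); set equal to 59/86  ⇒  N3/N1 = (59/86)/(1 − 59/86) = 59/27
N3 = N1 + 2·N2  ⇒  N2/N1 = (N3/N1 − 1)/2 = (59/27 − 1)/2 = 16/27
smallest multiple with N1 ≥ 12 and N2 ≥ 10: k = 1  ⇒  N1 = 1·27 = 27, N2 = 1·16 = 16 (N1 ≤ 40, N2 ≤ 30, N2 ≠ N1 ✓), N3 = 27 + 2·16 = 59
check: N3/(N1+N3) with N1 = 27, N3 = 59 gives 59/86; |achieved − target| = 0 ≤ 59/8600 ✓

N1=27 N2=16 achieved=59/86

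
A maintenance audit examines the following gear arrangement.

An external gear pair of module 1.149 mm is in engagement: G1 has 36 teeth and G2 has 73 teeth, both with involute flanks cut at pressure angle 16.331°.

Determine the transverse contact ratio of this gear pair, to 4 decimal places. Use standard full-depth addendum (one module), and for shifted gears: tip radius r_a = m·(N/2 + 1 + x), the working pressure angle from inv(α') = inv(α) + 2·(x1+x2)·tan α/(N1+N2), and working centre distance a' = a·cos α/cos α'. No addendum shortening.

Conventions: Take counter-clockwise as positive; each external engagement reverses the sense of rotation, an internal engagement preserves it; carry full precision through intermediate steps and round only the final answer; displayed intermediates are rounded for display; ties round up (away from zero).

1.9835

topology: single-mesh involute geometry — m = 1.149, 36T/73T pair
base radii: r_b1 = 19.847549, r_b2 = 40.246420
tip radii: r_a1 = 21.831000, r_a2 = 43.087500
no profile shift: α' = α, a' = a
action lengths: √(r_a1²−r_b1²) = 9.092158, √(r_a2²−r_b2²) = 15.386954
base pitch p_b = π·m·cos α = 3.464051
CR = (9.092158 + 15.386954 − 62.620500·sin 16.33100°)/3.464051 = 1.983547
contact ratio ≈ 1.9835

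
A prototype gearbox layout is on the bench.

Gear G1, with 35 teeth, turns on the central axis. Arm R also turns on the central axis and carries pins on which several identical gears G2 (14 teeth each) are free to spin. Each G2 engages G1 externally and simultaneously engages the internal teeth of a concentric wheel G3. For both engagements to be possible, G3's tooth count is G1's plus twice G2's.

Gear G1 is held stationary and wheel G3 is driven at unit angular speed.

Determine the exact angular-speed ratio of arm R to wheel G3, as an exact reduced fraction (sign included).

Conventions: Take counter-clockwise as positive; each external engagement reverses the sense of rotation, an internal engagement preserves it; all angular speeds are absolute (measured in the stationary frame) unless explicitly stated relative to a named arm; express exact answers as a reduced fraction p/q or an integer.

recognized (axles ride arm R): planetary set, 35/14/63 teeth
ring teeth: 35 + 2·14 = 63
35(ω_sun−ω_arm) = −63(ω_ring−ω_arm),  ω_sun = 0, ω_ring = 1
35(0−ω_arm) = −63(1−ω_arm)  ⇒  98·ω_arm = 63  ⇒  ω_arm = 9/14
ω_out/ω_in = 9/14

9/14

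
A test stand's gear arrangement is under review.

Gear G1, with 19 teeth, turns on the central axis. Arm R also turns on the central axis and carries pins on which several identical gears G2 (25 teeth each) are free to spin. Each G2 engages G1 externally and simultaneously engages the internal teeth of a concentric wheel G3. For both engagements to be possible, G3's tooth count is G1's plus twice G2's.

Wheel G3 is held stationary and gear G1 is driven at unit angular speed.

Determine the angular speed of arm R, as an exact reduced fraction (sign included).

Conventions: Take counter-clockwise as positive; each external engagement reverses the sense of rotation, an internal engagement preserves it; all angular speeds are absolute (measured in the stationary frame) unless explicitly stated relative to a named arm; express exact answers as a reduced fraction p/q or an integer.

topology: planetary set — G1 19T / G2 25T / G3 69T, arm = carrier (Willis)
ring teeth: 19 + 2·25 = 69
19(ω_sun−ω_arm) = −69(ω_ring−ω_arm),  ω_ring = 0, ω_sun = 1
19(1−ω_arm) = −69(0−ω_arm)  ⇒  88·ω_arm = 19  ⇒  ω_arm = 19/88
exact speed ratio = 19/88

19/88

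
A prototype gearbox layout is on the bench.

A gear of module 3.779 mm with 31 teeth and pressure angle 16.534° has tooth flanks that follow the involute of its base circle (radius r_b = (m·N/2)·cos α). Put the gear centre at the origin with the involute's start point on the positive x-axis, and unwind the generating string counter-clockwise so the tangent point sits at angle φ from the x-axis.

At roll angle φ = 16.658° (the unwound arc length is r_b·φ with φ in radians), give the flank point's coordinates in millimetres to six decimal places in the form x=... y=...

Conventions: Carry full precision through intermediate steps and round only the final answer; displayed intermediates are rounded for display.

x=58.475817 y=0.456114

single-mesh involute tooth geometry (31T wheel at module 3.779)
pitch radius r_p = m·N/2 = 3.779·31/2 = 58.574500
base radius r_b = r_p·cos α = 58.574500·cos 16.534° = 56.152505
roll angle φ = 16.658° = 0.29073695 rad
x = r_b·(cos φ + φ·sin φ) = 58.475817
y = r_b·(sin φ − φ·cos φ) = 0.456114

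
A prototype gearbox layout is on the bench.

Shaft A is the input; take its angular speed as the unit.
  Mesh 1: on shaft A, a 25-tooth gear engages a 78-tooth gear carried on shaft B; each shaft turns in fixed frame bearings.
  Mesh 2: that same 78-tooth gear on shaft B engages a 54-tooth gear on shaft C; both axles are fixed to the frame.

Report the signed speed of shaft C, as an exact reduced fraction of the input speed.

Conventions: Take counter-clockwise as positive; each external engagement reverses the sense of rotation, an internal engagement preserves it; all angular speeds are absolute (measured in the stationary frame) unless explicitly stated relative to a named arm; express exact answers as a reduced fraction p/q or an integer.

25/54

2-mesh fixed-axis compound train (all bearings frame-fixed)
mesh 1 [25T→78T]: |ω|/ω_in = 1×25/78 = 25/78, sense flips to −
mesh 2 [78T→54T]: |ω|/ω_in = (25/78)×78/54 = 25/54, sense flips to +
signed output speed (× input speed) = 25/54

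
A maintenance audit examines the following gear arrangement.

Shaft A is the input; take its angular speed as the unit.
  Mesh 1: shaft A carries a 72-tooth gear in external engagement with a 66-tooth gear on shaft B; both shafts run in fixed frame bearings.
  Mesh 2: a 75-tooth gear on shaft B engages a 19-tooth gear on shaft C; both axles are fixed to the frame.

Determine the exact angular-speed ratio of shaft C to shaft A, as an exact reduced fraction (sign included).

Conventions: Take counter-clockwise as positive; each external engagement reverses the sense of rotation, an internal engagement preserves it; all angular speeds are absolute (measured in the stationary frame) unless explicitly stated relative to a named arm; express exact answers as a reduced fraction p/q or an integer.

class = fixed-axis compound train [2 meshes; 2 ratios multiply, 2 sense flips]
mesh 1 [72T→66T]: running ratio 12/11, sense −
mesh 2 [75T→19T]: running ratio 900/209, sense +
ω_out/ω_in = 900/209

900/209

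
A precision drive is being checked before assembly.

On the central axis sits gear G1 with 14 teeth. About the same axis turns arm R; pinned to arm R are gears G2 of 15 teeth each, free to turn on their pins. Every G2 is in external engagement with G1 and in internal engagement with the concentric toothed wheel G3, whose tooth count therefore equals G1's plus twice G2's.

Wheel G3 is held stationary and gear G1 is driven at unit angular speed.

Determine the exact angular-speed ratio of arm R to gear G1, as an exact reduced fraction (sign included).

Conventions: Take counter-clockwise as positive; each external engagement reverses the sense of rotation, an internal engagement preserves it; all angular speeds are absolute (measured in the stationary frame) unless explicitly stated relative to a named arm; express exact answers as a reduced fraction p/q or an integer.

topology: planetary set — G1 14T / G2 15T / G3 44T, arm = carrier (Willis)
ring teeth: 14 + 2·15 = 44
14(ω_sun−ω_arm) = −44(ω_ring−ω_arm),  ω_ring = 0, ω_sun = 1
14(1−ω_arm) = −44(0−ω_arm)  ⇒  58·ω_arm = 14  ⇒  ω_arm = 7/29
ω_out/ω_in = 7/29

7/29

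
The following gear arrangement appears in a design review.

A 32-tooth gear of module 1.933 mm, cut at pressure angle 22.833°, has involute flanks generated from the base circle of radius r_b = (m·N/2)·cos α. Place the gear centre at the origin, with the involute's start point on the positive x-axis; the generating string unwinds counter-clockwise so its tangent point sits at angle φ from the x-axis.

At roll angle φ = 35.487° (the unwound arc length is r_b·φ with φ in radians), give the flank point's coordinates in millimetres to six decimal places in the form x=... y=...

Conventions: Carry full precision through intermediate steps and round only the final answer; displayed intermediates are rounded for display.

topology: single-mesh involute geometry — m = 1.933, N = 32
pitch radius r_p = m·N/2 = 1.933·32/2 = 30.928000
base radius r_b = r_p·cos α = 30.928000·cos 22.833° = 28.504476
roll angle φ = 35.487° = 0.61936499 rad
x = r_b·(cos φ + φ·sin φ) = 33.458552
y = r_b·(sin φ − φ·cos φ) = 2.172097

x=33.458552 y=2.172097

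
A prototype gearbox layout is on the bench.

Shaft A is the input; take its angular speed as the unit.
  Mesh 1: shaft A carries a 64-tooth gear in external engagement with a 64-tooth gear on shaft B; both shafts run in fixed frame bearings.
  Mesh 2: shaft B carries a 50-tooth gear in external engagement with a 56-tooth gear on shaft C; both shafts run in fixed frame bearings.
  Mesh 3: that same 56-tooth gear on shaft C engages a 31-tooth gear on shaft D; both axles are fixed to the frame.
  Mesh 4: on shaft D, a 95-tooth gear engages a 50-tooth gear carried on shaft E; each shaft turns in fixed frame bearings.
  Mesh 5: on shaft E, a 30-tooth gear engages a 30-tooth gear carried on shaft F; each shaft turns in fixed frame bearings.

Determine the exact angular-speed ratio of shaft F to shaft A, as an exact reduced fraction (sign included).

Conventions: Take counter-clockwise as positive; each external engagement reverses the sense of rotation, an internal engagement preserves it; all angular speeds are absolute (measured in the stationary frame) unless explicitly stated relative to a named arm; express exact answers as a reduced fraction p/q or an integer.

class = fixed-axis compound train [5 meshes; 5 ratios multiply, 5 sense flips]
mesh 1 [64T→64T]: running ratio 1, sense −
mesh 2 [50T→56T]: running ratio 25/28, sense +
mesh 3 [56T→31T]: running ratio 50/31, sense −
mesh 4 [95T→50T]: running ratio 95/31, sense +
mesh 5 [30T→30T]: running ratio 95/31, sense −
ω_out/ω_in = -95/31

-95/31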